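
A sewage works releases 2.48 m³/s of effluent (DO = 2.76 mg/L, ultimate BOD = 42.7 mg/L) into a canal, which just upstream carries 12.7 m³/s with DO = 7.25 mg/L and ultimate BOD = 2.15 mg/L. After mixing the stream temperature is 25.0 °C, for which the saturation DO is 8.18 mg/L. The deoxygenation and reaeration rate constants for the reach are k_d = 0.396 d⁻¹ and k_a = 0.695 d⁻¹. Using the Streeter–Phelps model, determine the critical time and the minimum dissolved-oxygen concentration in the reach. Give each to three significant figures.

t_c ≈ 1.36 d; minimum DO ≈ 5.27 mg/L

Mixed DO = (12.7×7.25 + 2.48×2.76)/(12.7+2.48) = 98.92/15.18 = 6.516 mg/L.
Mixed L₀ = (12.7×2.15 + 2.48×42.7)/(15.18) = 133.2/15.18 = 8.775 mg/L.
Initial deficit D₀ = C_s − DO₀ = 8.18 − 6.516 = 1.664 mg/L.
t_c = (1/0.2990) ln[(0.695/0.396)(1 − 1.664×0.2990/(0.396×8.775))] = 3.344 × ln(1.504) = 1.365 d.
D_c = (0.396/0.695) × 8.775 × e^(−0.396×1.365) = 0.5698 × 8.775 × 0.5825 = 2.912 mg/L.
Minimum DO = 8.18 − 2.912 = 5.268 mg/L.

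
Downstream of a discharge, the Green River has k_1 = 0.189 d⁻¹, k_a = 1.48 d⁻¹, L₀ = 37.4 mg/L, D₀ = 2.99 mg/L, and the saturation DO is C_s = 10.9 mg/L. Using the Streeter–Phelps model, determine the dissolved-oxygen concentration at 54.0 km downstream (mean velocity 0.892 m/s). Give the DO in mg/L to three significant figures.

DO ≈ 6.98 mg/L

Travel time t = x/v = 54.0 km / (0.892 m/s) = 54000 m / 0.892 m/s = 60540 s = 0.7007 d.
k_1 L₀/(k_a−k_1) = 0.189×37.4/(1.48−0.189) = 7.069/1.291 = 5.475 mg/L.
e^(−k_1 t) = e^(−0.189×0.7007) = 0.8760; e^(−k_a t) = e^(−1.48×0.7007) = 0.3545.
D = 5.475 × (0.8760 − 0.3545) + 2.99 × 0.3545 = 2.855 + 1.060 = 3.915 mg/L.
DO = C_s − D = 10.9 − 3.915 = 6.985 mg/L.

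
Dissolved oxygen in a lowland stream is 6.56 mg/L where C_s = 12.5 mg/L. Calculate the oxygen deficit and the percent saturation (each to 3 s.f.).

D ≈ 5.94 mg/L; 52.5 % saturation

D = C_s − C = 12.5 − 6.56 = 5.94 mg/L.
% saturation = 6.56/12.5 × 100 = 52.5 %.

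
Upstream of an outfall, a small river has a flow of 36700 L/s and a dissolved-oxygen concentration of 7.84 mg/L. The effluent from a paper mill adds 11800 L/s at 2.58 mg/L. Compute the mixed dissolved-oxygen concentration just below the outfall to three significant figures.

6.56 mg/L

Flow-weighted mixing: C = (Q_r C_r + Q_w C_w)/(Q_r + Q_w)
= (36700×7.84 + 11800×2.58)/(36700 + 11800) = 318200/48500 = 6.560 mg/L.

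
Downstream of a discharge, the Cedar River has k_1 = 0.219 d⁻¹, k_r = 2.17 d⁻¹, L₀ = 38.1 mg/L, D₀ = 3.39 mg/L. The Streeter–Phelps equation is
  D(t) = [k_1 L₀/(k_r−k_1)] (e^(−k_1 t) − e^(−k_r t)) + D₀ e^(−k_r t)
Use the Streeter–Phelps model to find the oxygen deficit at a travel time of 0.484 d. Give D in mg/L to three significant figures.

D ≈ 3.54 mg/L

k_1 L₀/(k_r−k_1) = 0.219×38.1/(2.17−0.219) = 8.344/1.951 = 4.277 mg/L.
e^(−k_1 t) = e^(−0.219×0.4840) = 0.8994; e^(−k_r t) = e^(−2.17×0.4840) = 0.3498.
D = 4.277 × (0.8994 − 0.3498) + 3.39 × 0.3498 = 2.350 + 1.186 = 3.536 mg/L.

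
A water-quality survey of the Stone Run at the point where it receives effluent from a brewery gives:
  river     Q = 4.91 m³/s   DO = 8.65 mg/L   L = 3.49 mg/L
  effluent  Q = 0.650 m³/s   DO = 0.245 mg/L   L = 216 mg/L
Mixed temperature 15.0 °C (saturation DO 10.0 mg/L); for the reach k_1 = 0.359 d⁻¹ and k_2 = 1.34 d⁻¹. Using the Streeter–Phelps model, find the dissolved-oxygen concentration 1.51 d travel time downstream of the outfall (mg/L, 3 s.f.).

DO ≈ 5.03 mg/L

Mixed DO = (4.91×8.65 + 0.650×0.245)/(4.91+0.650) = 42.63/5.560 = 7.667 mg/L.
Mixed L₀ = (4.91×3.49 + 0.650×216)/(5.560) = 157.5/5.560 = 28.33 mg/L.
Initial deficit D₀ = C_s − DO₀ = 10.0 − 7.667 = 2.333 mg/L.
D(1.51) = [0.359×28.33/(1.34−0.359)](e^(−0.359×1.51) − e^(−1.34×1.51)) + 2.333 e^(−1.34×1.51)
= 10.37 × (0.5815 − 0.1322) + 2.333 × 0.1322 = 4.967 mg/L.
DO = 10.0 − 4.967 = 5.033 mg/L.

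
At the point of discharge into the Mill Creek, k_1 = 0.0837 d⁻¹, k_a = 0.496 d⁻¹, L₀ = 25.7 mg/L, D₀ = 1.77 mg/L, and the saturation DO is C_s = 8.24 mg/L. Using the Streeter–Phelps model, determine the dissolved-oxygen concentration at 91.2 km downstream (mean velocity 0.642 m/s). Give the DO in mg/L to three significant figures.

DO ≈ 5.22 mg/L

Travel time t = x/v = 91.2 km / (0.642 m/s) = 91200 m / 0.642 m/s = 142100 s = 1.644 d.
k_1 L₀/(k_a−k_1) = 0.0837×25.7/(0.496−0.0837) = 2.151/0.4123 = 5.217 mg/L.
e^(−k_1 t) = e^(−0.0837×1.644) = 0.8714; e^(−k_a t) = e^(−0.496×1.644) = 0.4424.
D = 5.217 × (0.8714 − 0.4424) + 1.77 × 0.4424 = 2.238 + 0.7831 = 3.021 mg/L.
DO = C_s − D = 8.24 − 3.021 = 5.219 mg/L.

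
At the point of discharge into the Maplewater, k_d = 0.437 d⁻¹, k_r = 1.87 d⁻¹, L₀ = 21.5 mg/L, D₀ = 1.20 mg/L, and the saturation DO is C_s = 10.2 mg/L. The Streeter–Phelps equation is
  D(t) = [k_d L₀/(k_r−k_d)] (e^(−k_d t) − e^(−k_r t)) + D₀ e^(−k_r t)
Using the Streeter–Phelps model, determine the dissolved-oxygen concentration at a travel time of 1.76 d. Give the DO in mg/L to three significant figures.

k_d L₀/(k_r−k_d) = 0.437×21.5/(1.87−0.437) = 9.396/1.433 = 6.557 mg/L.
e^(−k_d t) = e^(−0.437×1.760) = 0.4634; e^(−k_r t) = e^(−1.87×1.760) = 0.03721.
D = 6.557 × (0.4634 − 0.03721) + 1.20 × 0.03721 = 2.794 + 0.04465 = 2.839 mg/L.
DO = C_s − D = 10.2 − 2.839 = 7.361 mg/L.

DO ≈ 7.36 mg/L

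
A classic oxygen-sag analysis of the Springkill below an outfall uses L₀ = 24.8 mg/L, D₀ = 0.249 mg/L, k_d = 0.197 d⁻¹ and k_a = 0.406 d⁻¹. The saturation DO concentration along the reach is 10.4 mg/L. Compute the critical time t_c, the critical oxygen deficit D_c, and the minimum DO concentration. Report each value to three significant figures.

t_c ≈ 3.41 d; D_c ≈ 6.15 mg/L; min DO ≈ 4.25 mg/L

At the critical point dD/dt = 0, so k_d L₀ e^(−k_d t) = k_a D. Substituting D(t) from the Streeter–Phelps equation and solving for t gives
t_c = ln[(k_a/k_d)(1 − D₀(k_a−k_d)/(k_d L₀))] / (k_a−k_d).
Here k_a−k_d = 0.2090 d⁻¹ and 1 − D₀(k_a−k_d)/(k_d L₀) = 1 − 0.249×0.2090/(0.197×24.8) = 0.9893, so
t_c = ln(2.061 × 0.9893) / 0.2090 = 0.7124 / 0.2090 = 3.409 d.
L(t_c) = L₀ e^(−k_d t_c) = 24.8 × 0.5109 = 12.67 mg/L, and at the critical point k_a D_c = k_d L, so D_c = (0.197/0.406) × 12.67 = 6.148 mg/L.
Minimum DO = C_s − D_c = 10.4 − 6.148 = 4.252 mg/L.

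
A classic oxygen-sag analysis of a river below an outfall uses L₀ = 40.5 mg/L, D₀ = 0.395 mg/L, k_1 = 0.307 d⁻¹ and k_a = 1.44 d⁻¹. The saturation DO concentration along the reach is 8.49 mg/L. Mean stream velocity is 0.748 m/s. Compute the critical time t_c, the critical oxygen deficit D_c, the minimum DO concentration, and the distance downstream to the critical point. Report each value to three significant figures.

t_c ≈ 1.33 d; D_c ≈ 5.74 mg/L; min DO ≈ 2.75 mg/L; x_c ≈ 86.1 km

t_c = [1/(k_a−k_1)] ln[(k_a/k_1)(1 − D₀(k_a−k_1)/(k_1 L₀))]
= [1/(1.44−0.307)] ln[(1.44/0.307)(1 − 0.395×1.133/(0.307×40.5))]
= (1/1.133) ln[4.691 × 0.9640] = 0.8826 × ln(4.522) = 0.8826 × 1.509 = 1.332 d.
D_c = (k_1/k_a) L₀ e^(−k_1 t_c) = (0.307/1.44) × 40.5 × e^(−0.307×1.332) = 0.2132 × 40.5 × 0.6644 = 5.737 mg/L.
Minimum DO = C_s − D_c = 8.49 − 5.737 = 2.753 mg/L.
x_c = v t_c = 0.748 m/s × 1.332 d × 86400 s/d = 86070 m ≈ 86.1 km.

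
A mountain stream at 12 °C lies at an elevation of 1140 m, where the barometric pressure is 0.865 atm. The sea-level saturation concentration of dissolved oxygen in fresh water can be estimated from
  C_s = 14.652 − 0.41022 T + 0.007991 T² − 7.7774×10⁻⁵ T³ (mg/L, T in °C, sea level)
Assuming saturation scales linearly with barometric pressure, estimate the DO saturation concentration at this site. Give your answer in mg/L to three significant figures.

At sea level: C_s = 14.652 − 0.41022×12 + 0.007991×12² − 7.7774×10⁻⁵×12³ = 10.75 mg/L.
Pressure correction: C_s' = 10.75 × 0.865 = 9.295 mg/L.

C_s ≈ 9.30 mg/L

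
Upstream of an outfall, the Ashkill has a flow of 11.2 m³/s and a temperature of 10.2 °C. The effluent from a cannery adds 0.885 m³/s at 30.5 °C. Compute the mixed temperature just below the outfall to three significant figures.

Flow-weighted mixing: C = (Q_r C_r + Q_w C_w)/(Q_r + Q_w)
= (11.2×10.2 + 0.885×30.5)/(11.2 + 0.885) = 141.2/12.08 = 11.69 °C.

11.7 °C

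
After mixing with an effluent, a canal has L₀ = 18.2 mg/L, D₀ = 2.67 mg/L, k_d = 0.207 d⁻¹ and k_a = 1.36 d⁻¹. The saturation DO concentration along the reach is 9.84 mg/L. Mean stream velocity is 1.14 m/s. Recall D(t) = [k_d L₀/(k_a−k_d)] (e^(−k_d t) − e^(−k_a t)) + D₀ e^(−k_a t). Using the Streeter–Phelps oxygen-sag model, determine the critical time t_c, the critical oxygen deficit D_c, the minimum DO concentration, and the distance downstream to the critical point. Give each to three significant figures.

With k_a/k_d = 6.570 and 1 − D₀(k_a−k_d)/(k_d L₀) = 0.1829,
t_c = ln(6.570 × 0.1829) / (1.36 − 0.207) = ln(1.201) / 1.153 = 0.1835/1.153 = 0.1591 d.
D_c = (k_d/k_a) L₀ e^(−k_d t_c) = (0.207/1.36) × 18.2 × e^(−0.207×0.1591) = 0.1522 × 18.2 × 0.9676 = 2.680 mg/L.
Minimum DO = C_s − D_c = 9.84 − 2.680 = 7.160 mg/L.
x_c = v t_c = 1.14 m/s × 0.1591 d × 86400 s/d = 15670 m ≈ 15.7 km.

t_c ≈ 0.159 d; D_c ≈ 2.68 mg/L; min DO ≈ 7.16 mg/L; x_c ≈ 15.7 km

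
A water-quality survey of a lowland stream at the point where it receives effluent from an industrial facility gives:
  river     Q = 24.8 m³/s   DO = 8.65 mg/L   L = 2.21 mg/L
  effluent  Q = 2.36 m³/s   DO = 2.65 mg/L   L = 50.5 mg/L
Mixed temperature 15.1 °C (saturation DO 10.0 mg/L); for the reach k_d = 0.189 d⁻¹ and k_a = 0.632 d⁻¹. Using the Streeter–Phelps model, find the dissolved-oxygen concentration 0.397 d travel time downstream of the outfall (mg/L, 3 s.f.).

DO ≈ 8.13 mg/L

Mixed DO = (24.8×8.65 + 2.36×2.65)/(24.8+2.36) = 220.8/27.16 = 8.129 mg/L.
Mixed L₀ = (24.8×2.21 + 2.36×50.5)/(27.16) = 174.0/27.16 = 6.406 mg/L.
Initial deficit D₀ = C_s − DO₀ = 10.0 − 8.129 = 1.871 mg/L.
D(0.397) = [0.189×6.406/(0.632−0.189)](e^(−0.189×0.397) − e^(−0.632×0.397)) + 1.871 e^(−0.632×0.397)
= 2.733 × (0.9277 − 0.7781) + 1.871 × 0.7781 = 1.865 mg/L.
DO = 10.0 − 1.865 = 8.135 mg/L.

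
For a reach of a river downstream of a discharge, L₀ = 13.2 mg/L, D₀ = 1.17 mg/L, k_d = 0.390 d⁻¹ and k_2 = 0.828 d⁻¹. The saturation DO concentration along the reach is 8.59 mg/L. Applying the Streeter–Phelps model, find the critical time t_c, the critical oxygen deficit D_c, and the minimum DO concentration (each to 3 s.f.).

t_c = [1/(k_2−k_d)] ln[(k_2/k_d)(1 − D₀(k_2−k_d)/(k_d L₀))]
= [1/(0.828−0.390)] ln[(0.828/0.390)(1 − 1.17×0.4380/(0.390×13.2))]
= (1/0.4380) ln[2.123 × 0.9005] = 2.283 × ln(1.912) = 2.283 × 0.6480 = 1.479 d.
D_c = (k_d/k_2) L₀ e^(−k_d t_c) = (0.390/0.828) × 13.2 × e^(−0.390×1.479) = 0.4710 × 13.2 × 0.5616 = 3.492 mg/L.
Minimum DO = C_s − D_c = 8.59 − 3.492 = 5.098 mg/L.

t_c ≈ 1.48 d; D_c ≈ 3.49 mg/L; min DO ≈ 5.10 mg/L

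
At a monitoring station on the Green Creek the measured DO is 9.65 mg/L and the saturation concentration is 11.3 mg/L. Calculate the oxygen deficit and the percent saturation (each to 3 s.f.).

D ≈ 1.65 mg/L; 85.4 % saturation

D = C_s − C = 11.3 − 9.65 = 1.65 mg/L.
% saturation = 9.65/11.3 × 100 = 85.4 %.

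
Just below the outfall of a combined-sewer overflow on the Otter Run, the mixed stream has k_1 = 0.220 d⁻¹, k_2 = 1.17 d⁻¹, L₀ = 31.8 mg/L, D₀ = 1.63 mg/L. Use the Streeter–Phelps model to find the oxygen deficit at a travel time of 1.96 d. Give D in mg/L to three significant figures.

k_1 L₀/(k_2−k_1) = 0.220×31.8/(1.17−0.220) = 6.996/0.9500 = 7.364 mg/L.
e^(−k_1 t) = e^(−0.220×1.960) = 0.6497; e^(−k_2 t) = e^(−1.17×1.960) = 0.1009.
D = 7.364 × (0.6497 − 0.1009) + 1.63 × 0.1009 = 4.041 + 0.1645 = 4.206 mg/L.

D ≈ 4.21 mg/L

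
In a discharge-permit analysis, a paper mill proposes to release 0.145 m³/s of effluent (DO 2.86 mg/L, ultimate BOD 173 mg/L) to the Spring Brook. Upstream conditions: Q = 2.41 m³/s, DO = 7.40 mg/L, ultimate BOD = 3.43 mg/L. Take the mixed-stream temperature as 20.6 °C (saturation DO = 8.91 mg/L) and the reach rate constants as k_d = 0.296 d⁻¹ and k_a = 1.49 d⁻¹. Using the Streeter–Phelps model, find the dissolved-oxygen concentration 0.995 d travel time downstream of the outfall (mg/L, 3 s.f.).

DO ≈ 6.83 mg/L

Mixed DO = (2.41×7.40 + 0.145×2.86)/(2.41+0.145) = 18.25/2.555 = 7.142 mg/L.
Mixed L₀ = (2.41×3.43 + 0.145×173)/(2.555) = 33.35/2.555 = 13.05 mg/L.
Initial deficit D₀ = C_s − DO₀ = 8.91 − 7.142 = 1.768 mg/L.
D(0.995) = [0.296×13.05/(1.49−0.296)](e^(−0.296×0.995) − e^(−1.49×0.995)) + 1.768 e^(−1.49×0.995)
= 3.236 × (0.7449 − 0.2271) + 1.768 × 0.2271 = 2.077 mg/L.
DO = 8.91 − 2.077 = 6.833 mg/L.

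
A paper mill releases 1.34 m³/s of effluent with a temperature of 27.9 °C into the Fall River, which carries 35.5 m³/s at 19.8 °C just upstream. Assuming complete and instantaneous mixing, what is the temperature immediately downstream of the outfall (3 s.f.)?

Flow-weighted mixing: C = (Q_r C_r + Q_w C_w)/(Q_r + Q_w)
= (35.5×19.8 + 1.34×27.9)/(35.5 + 1.34) = 740.3/36.84 = 20.09 °C.

20.1 °C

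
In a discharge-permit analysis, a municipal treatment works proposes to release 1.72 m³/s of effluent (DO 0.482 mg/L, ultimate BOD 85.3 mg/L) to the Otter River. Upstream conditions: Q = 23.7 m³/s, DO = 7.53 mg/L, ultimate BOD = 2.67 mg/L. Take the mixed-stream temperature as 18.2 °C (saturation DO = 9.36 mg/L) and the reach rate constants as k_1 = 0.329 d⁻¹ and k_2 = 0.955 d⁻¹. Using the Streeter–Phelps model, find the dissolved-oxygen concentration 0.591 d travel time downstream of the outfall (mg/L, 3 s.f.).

Mixed DO = (23.7×7.53 + 1.72×0.482)/(23.7+1.72) = 179.3/25.42 = 7.053 mg/L.
Mixed L₀ = (23.7×2.67 + 1.72×85.3)/(25.42) = 210.0/25.42 = 8.261 mg/L.
Initial deficit D₀ = C_s − DO₀ = 9.36 − 7.053 = 2.307 mg/L.
D(0.591) = [0.329×8.261/(0.955−0.329)](e^(−0.329×0.591) − e^(−0.955×0.591)) + 2.307 e^(−0.955×0.591)
= 4.342 × (0.8233 − 0.5687) + 2.307 × 0.5687 = 2.417 mg/L.
DO = 9.36 − 2.417 = 6.943 mg/L.

DO ≈ 6.94 mg/L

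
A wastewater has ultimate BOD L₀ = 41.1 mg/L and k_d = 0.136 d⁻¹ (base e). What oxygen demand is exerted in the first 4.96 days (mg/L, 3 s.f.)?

y ≈ 20.2 mg/L

y_t = L₀(1 − e^(−k_d t)) = 41.1 × (1 − e^(−0.136×4.96))
= 41.1 × (1 − 0.5094) = 41.1 × 0.4906 = 20.16 mg/L.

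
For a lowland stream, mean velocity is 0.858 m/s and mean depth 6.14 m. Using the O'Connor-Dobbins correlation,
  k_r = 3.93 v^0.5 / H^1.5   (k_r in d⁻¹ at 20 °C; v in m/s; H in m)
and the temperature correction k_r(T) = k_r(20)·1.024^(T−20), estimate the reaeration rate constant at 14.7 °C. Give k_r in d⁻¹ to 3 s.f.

k_r ≈ 0.211 d⁻¹

k_r(20) = 3.93 × 0.858^0.5 / 6.14^1.5 = 3.93 × 0.9263 / 15.21 = 0.2393 d⁻¹.
k_r(14.7) = 0.2393 × 1.024^(14.7−20) = 0.2393 × 0.8819 = 0.2110 d⁻¹.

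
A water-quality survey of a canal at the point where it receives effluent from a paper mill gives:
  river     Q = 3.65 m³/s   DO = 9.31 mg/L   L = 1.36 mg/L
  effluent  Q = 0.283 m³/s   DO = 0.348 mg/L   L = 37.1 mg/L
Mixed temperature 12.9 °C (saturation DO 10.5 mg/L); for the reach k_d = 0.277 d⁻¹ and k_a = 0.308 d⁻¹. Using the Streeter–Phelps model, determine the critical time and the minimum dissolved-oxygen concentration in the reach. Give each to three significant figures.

t_c ≈ 1.69 d; minimum DO ≈ 8.29 mg/L

Mixed DO = (3.65×9.31 + 0.283×0.348)/(3.65+0.283) = 34.08/3.933 = 8.665 mg/L.
Mixed L₀ = (3.65×1.36 + 0.283×37.1)/(3.933) = 15.46/3.933 = 3.932 mg/L.
Initial deficit D₀ = C_s − DO₀ = 10.5 − 8.665 = 1.835 mg/L.
t_c = (1/0.03100) ln[(0.308/0.277)(1 − 1.835×0.03100/(0.277×3.932))] = 32.26 × ln(1.054) = 1.692 d.
D_c = (0.277/0.308) × 3.932 × e^(−0.277×1.692) = 0.8994 × 3.932 × 0.6259 = 2.213 mg/L.
Minimum DO = 10.5 − 2.213 = 8.287 mg/L.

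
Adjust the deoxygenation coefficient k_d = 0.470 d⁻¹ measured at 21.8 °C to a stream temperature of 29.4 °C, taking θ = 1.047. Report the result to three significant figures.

k_d(T₂) = k_d(T₁) · θ^(T₂−T₁) = 0.470 × 1.047^(29.4−21.8)
= 0.470 × 1.047^7.60 = 0.470 × 1.418 = 0.6663 d⁻¹.

k_d ≈ 0.666 d⁻¹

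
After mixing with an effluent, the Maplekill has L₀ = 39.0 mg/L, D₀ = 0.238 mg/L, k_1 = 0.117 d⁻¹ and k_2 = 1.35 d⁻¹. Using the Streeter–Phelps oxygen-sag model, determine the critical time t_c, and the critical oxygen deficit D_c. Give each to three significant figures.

At the critical point dD/dt = 0, so k_1 L₀ e^(−k_1 t) = k_2 D. Substituting D(t) from the Streeter–Phelps equation and solving for t gives
t_c = ln[(k_2/k_1)(1 − D₀(k_2−k_1)/(k_1 L₀))] / (k_2−k_1).
Here k_2−k_1 = 1.233 d⁻¹ and 1 − D₀(k_2−k_1)/(k_1 L₀) = 1 − 0.238×1.233/(0.117×39.0) = 0.9357, so
t_c = ln(11.54 × 0.9357) / 1.233 = 2.379 / 1.233 = 1.930 d.
L(t_c) = L₀ e^(−k_1 t_c) = 39.0 × 0.7979 = 31.12 mg/L, and at the critical point k_2 D_c = k_1 L, so D_c = (0.117/1.35) × 31.12 = 2.697 mg/L.

t_c ≈ 1.93 d; D_c ≈ 2.70 mg/L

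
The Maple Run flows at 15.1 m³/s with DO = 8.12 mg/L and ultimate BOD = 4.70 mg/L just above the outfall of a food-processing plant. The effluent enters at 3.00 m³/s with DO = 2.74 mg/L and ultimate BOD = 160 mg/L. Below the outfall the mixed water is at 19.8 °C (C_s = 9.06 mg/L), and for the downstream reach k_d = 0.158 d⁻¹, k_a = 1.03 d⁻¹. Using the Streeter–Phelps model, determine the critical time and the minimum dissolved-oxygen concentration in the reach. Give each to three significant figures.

Mixed DO = (15.1×8.12 + 3.00×2.74)/(15.1+3.00) = 130.8/18.10 = 7.228 mg/L.
Mixed L₀ = (15.1×4.70 + 3.00×160)/(18.10) = 551.0/18.10 = 30.44 mg/L.
Initial deficit D₀ = C_s − DO₀ = 9.06 − 7.228 = 1.832 mg/L.
t_c = (1/0.8720) ln[(1.03/0.158)(1 − 1.832×0.8720/(0.158×30.44))] = 1.147 × ln(4.354) = 1.687 d.
D_c = (0.158/1.03) × 30.44 × e^(−0.158×1.687) = 0.1534 × 30.44 × 0.7660 = 3.577 mg/L.
Minimum DO = 9.06 − 3.577 = 5.483 mg/L.

t_c ≈ 1.69 d; minimum DO ≈ 5.48 mg/L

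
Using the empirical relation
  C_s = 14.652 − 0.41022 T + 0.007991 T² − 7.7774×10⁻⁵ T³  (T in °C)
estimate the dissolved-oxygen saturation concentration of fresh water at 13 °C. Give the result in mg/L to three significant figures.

C_s ≈ 10.5 mg/L

C_s = 14.652 − 0.41022×13 + 0.007991×13² − 7.7774×10⁻⁵×13³ = 10.50 mg/L.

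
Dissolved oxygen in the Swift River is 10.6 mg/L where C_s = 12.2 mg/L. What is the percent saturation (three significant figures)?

% saturation = C/C_s × 100 = 10.6/12.2 × 100 = 86.9 %.

86.9 % saturation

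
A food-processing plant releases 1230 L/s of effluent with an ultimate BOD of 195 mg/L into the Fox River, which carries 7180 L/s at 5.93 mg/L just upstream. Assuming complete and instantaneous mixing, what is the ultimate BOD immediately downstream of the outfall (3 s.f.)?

Flow-weighted mixing: C = (Q_r C_r + Q_w C_w)/(Q_r + Q_w)
= (7180×5.93 + 1230×195)/(7180 + 1230) = 282400/8410 = 33.58 mg/L.

33.6 mg/L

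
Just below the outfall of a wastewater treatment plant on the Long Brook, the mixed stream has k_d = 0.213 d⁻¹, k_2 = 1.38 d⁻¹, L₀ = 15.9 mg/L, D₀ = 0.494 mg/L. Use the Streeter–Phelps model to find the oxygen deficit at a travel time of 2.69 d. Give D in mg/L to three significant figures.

D ≈ 1.58 mg/L

k_d L₀/(k_2−k_d) = 0.213×15.9/(1.38−0.213) = 3.387/1.167 = 2.902 mg/L.
e^(−k_d t) = e^(−0.213×2.690) = 0.5638; e^(−k_2 t) = e^(−1.38×2.690) = 0.02442.
D = 2.902 × (0.5638 − 0.02442) + 0.494 × 0.02442 = 1.565 + 0.01207 = 1.578 mg/L.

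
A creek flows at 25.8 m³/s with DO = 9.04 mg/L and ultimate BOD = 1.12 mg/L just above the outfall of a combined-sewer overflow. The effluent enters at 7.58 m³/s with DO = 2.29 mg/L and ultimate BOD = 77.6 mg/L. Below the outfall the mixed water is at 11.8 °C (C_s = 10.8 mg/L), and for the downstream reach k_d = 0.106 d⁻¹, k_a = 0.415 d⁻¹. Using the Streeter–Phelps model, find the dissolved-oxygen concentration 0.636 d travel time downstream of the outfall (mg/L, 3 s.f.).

DO ≈ 7.21 mg/L

Mixed DO = (25.8×9.04 + 7.58×2.29)/(25.8+7.58) = 250.6/33.38 = 7.507 mg/L.
Mixed L₀ = (25.8×1.12 + 7.58×77.6)/(33.38) = 617.1/33.38 = 18.49 mg/L.
Initial deficit D₀ = C_s − DO₀ = 10.8 − 7.507 = 3.293 mg/L.
D(0.636) = [0.106×18.49/(0.415−0.106)](e^(−0.106×0.636) − e^(−0.415×0.636)) + 3.293 e^(−0.415×0.636)
= 6.342 × (0.9348 − 0.7680) + 3.293 × 0.7680 = 3.587 mg/L.
DO = 10.8 − 3.587 = 7.213 mg/L.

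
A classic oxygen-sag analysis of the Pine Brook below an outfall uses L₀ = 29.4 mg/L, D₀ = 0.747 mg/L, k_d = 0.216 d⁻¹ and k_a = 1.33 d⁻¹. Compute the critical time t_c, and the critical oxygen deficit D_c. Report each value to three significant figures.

t_c ≈ 1.51 d; D_c ≈ 3.45 mg/L

t_c = [1/(k_a−k_d)] ln[(k_a/k_d)(1 − D₀(k_a−k_d)/(k_d L₀))]
= [1/(1.33−0.216)] ln[(1.33/0.216)(1 − 0.747×1.114/(0.216×29.4))]
= (1/1.114) ln[6.157 × 0.8690] = 0.8977 × ln(5.351) = 0.8977 × 1.677 = 1.506 d.
D_c = (k_d/k_a) L₀ e^(−k_d t_c) = (0.216/1.33) × 29.4 × e^(−0.216×1.506) = 0.1624 × 29.4 × 0.7224 = 3.449 mg/L.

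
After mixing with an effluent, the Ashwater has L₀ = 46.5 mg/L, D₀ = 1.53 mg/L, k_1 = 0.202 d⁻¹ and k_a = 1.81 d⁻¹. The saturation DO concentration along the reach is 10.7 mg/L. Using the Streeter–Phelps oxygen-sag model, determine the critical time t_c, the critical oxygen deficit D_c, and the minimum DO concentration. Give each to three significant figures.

t_c ≈ 1.17 d; D_c ≈ 4.09 mg/L; min DO ≈ 6.61 mg/L

With k_a/k_1 = 8.960 and 1 − D₀(k_a−k_1)/(k_1 L₀) = 0.7381,
t_c = ln(8.960 × 0.7381) / (1.81 − 0.202) = ln(6.613) / 1.608 = 1.889/1.608 = 1.175 d.
L(t_c) = L₀ e^(−k_1 t_c) = 46.5 × 0.7887 = 36.68 mg/L, and at the critical point k_a D_c = k_1 L, so D_c = (0.202/1.81) × 36.68 = 4.093 mg/L.
Minimum DO = C_s − D_c = 10.7 − 4.093 = 6.607 mg/L.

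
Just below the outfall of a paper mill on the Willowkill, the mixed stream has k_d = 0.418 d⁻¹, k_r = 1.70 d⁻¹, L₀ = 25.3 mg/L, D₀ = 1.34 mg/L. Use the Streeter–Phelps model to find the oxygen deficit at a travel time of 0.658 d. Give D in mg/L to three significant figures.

k_d L₀/(k_r−k_d) = 0.418×25.3/(1.70−0.418) = 10.58/1.282 = 8.249 mg/L.
e^(−k_d t) = e^(−0.418×0.6580) = 0.7595; e^(−k_r t) = e^(−1.70×0.6580) = 0.3267.
D = 8.249 × (0.7595 − 0.3267) + 1.34 × 0.3267 = 3.570 + 0.4378 = 4.008 mg/L.

D ≈ 4.01 mg/L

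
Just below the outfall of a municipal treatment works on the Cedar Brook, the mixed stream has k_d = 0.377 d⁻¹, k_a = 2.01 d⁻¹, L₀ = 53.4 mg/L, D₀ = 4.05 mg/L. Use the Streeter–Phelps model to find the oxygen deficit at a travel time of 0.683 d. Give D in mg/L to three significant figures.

k_d L₀/(k_a−k_d) = 0.377×53.4/(2.01−0.377) = 20.13/1.633 = 12.33 mg/L.
e^(−k_d t) = e^(−0.377×0.6830) = 0.7730; e^(−k_a t) = e^(−2.01×0.6830) = 0.2534.
D = 12.33 × (0.7730 − 0.2534) + 4.05 × 0.2534 = 6.406 + 1.026 = 7.432 mg/L.

D ≈ 7.43 mg/L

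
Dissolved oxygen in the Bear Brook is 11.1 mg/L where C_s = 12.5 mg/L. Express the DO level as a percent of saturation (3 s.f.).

% saturation = C/C_s × 100 = 11.1/12.5 × 100 = 88.8 %.

88.8 % saturation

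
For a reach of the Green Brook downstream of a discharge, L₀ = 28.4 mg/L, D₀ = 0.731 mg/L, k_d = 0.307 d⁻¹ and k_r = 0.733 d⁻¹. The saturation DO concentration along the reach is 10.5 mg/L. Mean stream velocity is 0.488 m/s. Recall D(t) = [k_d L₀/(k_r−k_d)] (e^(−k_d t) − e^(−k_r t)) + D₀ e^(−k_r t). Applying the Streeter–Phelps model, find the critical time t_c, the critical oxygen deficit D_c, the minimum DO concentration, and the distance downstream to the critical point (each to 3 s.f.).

t_c ≈ 1.96 d; D_c ≈ 6.52 mg/L; min DO ≈ 3.98 mg/L; x_c ≈ 82.5 km

With k_r/k_d = 2.388 and 1 − D₀(k_r−k_d)/(k_d L₀) = 0.9643,
t_c = ln(2.388 × 0.9643) / (0.733 − 0.307) = ln(2.302) / 0.4260 = 0.8339/0.4260 = 1.958 d.
L(t_c) = L₀ e^(−k_d t_c) = 28.4 × 0.5483 = 15.57 mg/L, and at the critical point k_r D_c = k_d L, so D_c = (0.307/0.733) × 15.57 = 6.522 mg/L.
Minimum DO = C_s − D_c = 10.5 − 6.522 = 3.978 mg/L.
x_c = v t_c = 0.488 m/s × 1.958 d × 86400 s/d = 82540 m ≈ 82.5 km.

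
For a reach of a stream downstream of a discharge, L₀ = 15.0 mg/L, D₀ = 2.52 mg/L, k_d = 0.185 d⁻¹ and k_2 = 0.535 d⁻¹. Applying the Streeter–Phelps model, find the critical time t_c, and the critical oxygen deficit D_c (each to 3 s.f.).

t_c ≈ 1.94 d; D_c ≈ 3.62 mg/L

At the critical point dD/dt = 0, so k_d L₀ e^(−k_d t) = k_2 D. Substituting D(t) from the Streeter–Phelps equation and solving for t gives
t_c = ln[(k_2/k_d)(1 − D₀(k_2−k_d)/(k_d L₀))] / (k_2−k_d).
Here k_2−k_d = 0.3500 d⁻¹ and 1 − D₀(k_2−k_d)/(k_d L₀) = 1 − 2.52×0.3500/(0.185×15.0) = 0.6822, so
t_c = ln(2.892 × 0.6822) / 0.3500 = 0.6794 / 0.3500 = 1.941 d.
L(t_c) = L₀ e^(−k_d t_c) = 15.0 × 0.6983 = 10.47 mg/L, and at the critical point k_2 D_c = k_d L, so D_c = (0.185/0.535) × 10.47 = 3.622 mg/L.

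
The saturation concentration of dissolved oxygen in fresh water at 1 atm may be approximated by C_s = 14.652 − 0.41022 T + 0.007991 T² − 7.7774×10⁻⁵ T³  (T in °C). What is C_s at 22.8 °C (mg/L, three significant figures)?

C_s ≈ 8.53 mg/L

C_s = 14.652 − 0.41022×22.8 + 0.007991×22.8² − 7.7774×10⁻⁵×22.8³ = 8.531 mg/L.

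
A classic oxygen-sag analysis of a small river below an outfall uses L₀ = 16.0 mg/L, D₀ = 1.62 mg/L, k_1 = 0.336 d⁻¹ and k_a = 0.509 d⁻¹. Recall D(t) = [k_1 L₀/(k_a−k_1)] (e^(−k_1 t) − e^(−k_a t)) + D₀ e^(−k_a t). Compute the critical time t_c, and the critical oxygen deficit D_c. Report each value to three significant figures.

With k_a/k_1 = 1.515 and 1 − D₀(k_a−k_1)/(k_1 L₀) = 0.9479,
t_c = ln(1.515 × 0.9479) / (0.509 − 0.336) = ln(1.436) / 0.1730 = 0.3618/0.1730 = 2.091 d.
L(t_c) = L₀ e^(−k_1 t_c) = 16.0 × 0.4953 = 7.924 mg/L, and at the critical point k_a D_c = k_1 L, so D_c = (0.336/0.509) × 7.924 = 5.231 mg/L.

t_c ≈ 2.09 d; D_c ≈ 5.23 mg/L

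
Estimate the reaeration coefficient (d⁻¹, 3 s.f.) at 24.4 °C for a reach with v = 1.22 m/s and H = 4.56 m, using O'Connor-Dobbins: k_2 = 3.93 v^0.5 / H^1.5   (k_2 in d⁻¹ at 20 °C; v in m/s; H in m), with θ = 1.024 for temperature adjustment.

k_2 ≈ 0.495 d⁻¹

k_2(20) = 3.93 × 1.22^0.5 / 4.56^1.5 = 3.93 × 1.105 / 9.737 = 0.4458 d⁻¹.
k_2(24.4) = 0.4458 × 1.024^(24.4−20) = 0.4458 × 1.110 = 0.4948 d⁻¹.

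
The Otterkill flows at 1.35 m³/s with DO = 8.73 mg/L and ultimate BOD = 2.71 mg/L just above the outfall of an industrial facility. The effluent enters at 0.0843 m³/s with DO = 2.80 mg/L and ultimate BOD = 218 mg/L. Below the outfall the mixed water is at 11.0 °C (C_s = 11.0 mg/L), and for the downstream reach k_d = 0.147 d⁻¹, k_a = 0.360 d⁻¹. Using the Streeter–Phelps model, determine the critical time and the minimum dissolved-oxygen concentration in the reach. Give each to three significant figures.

t_c ≈ 2.87 d; minimum DO ≈ 6.89 mg/L

Mixed DO = (1.35×8.73 + 0.0843×2.80)/(1.35+0.0843) = 12.02/1.434 = 8.381 mg/L.
Mixed L₀ = (1.35×2.71 + 0.0843×218)/(1.434) = 22.04/1.434 = 15.36 mg/L.
Initial deficit D₀ = C_s − DO₀ = 11.0 − 8.381 = 2.619 mg/L.
t_c = (1/0.2130) ln[(0.360/0.147)(1 − 2.619×0.2130/(0.147×15.36))] = 4.695 × ln(1.844) = 2.873 d.
D_c = (0.147/0.360) × 15.36 × e^(−0.147×2.873) = 0.4083 × 15.36 × 0.6555 = 4.112 mg/L.
Minimum DO = 11.0 − 4.112 = 6.888 mg/L.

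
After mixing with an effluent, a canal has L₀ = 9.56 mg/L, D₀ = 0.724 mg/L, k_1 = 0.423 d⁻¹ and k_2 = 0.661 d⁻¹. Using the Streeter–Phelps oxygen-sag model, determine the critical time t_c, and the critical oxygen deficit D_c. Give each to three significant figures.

t_c ≈ 1.69 d; D_c ≈ 2.99 mg/L

t_c = [1/(k_2−k_1)] ln[(k_2/k_1)(1 − D₀(k_2−k_1)/(k_1 L₀))]
= [1/(0.661−0.423)] ln[(0.661/0.423)(1 − 0.724×0.2380/(0.423×9.56))]
= (1/0.2380) ln[1.563 × 0.9574] = 4.202 × ln(1.496) = 4.202 × 0.4028 = 1.693 d.
D_c = (k_1/k_2) L₀ e^(−k_1 t_c) = (0.423/0.661) × 9.56 × e^(−0.423×1.693) = 0.6399 × 9.56 × 0.4887 = 2.990 mg/L.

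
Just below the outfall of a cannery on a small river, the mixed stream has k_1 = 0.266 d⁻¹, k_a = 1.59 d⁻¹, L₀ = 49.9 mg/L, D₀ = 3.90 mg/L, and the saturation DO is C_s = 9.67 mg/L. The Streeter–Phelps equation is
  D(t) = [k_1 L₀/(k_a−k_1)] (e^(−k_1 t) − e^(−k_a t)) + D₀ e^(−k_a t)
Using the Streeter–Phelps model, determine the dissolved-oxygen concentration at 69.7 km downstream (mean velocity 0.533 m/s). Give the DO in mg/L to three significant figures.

DO ≈ 3.52 mg/L

Travel time t = x/v = 69.7 km / (0.533 m/s) = 69700 m / 0.533 m/s = 130800 s = 1.514 d.
k_1 L₀/(k_a−k_1) = 0.266×49.9/(1.59−0.266) = 13.27/1.324 = 10.03 mg/L.
e^(−k_1 t) = e^(−0.266×1.514) = 0.6686; e^(−k_a t) = e^(−1.59×1.514) = 0.09013.
D = 10.03 × (0.6686 − 0.09013) + 3.90 × 0.09013 = 5.799 + 0.3515 = 6.151 mg/L.
DO = C_s − D = 9.67 − 6.151 = 3.519 mg/L.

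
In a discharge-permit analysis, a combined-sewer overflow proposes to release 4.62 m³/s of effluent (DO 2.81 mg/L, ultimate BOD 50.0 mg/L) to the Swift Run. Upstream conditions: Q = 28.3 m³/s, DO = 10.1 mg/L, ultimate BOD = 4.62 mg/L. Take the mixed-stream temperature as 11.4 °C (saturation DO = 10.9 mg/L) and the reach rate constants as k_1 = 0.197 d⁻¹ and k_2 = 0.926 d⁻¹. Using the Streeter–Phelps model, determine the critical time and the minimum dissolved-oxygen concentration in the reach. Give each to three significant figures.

t_c ≈ 0.817 d; minimum DO ≈ 8.91 mg/L

Mixed DO = (28.3×10.1 + 4.62×2.81)/(28.3+4.62) = 298.8/32.92 = 9.077 mg/L.
Mixed L₀ = (28.3×4.62 + 4.62×50.0)/(32.92) = 361.7/32.92 = 10.99 mg/L.
Initial deficit D₀ = C_s − DO₀ = 10.9 − 9.077 = 1.823 mg/L.
t_c = (1/0.7290) ln[(0.926/0.197)(1 − 1.823×0.7290/(0.197×10.99))] = 1.372 × ln(1.815) = 0.8174 d.
D_c = (0.197/0.926) × 10.99 × e^(−0.197×0.8174) = 0.2127 × 10.99 × 0.8513 = 1.990 mg/L.
Minimum DO = 10.9 − 1.990 = 8.910 mg/L.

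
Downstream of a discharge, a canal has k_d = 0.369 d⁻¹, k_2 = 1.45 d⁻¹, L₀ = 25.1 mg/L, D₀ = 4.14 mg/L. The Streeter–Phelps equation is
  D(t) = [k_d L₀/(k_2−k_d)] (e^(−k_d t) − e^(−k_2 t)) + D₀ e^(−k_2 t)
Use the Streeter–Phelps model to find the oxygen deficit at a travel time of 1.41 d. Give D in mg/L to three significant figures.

k_d L₀/(k_2−k_d) = 0.369×25.1/(1.45−0.369) = 9.262/1.081 = 8.568 mg/L.
e^(−k_d t) = e^(−0.369×1.410) = 0.5943; e^(−k_2 t) = e^(−1.45×1.410) = 0.1294.
D = 8.568 × (0.5943 − 0.1294) + 4.14 × 0.1294 = 3.983 + 0.5359 = 4.519 mg/L.

D ≈ 4.52 mg/L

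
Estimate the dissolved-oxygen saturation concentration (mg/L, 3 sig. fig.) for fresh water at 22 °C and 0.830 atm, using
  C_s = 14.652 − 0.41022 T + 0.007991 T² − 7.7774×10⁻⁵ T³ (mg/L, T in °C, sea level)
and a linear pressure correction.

At sea level: C_s = 14.652 − 0.41022×22 + 0.007991×22² − 7.7774×10⁻⁵×22³ = 8.667 mg/L.
Pressure correction: C_s' = 8.667 × 0.830 = 7.193 mg/L.

C_s ≈ 7.19 mg/L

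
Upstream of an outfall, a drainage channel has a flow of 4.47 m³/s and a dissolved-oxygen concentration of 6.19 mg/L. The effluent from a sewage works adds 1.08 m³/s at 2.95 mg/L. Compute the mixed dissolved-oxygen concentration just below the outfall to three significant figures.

Flow-weighted mixing: C = (Q_r C_r + Q_w C_w)/(Q_r + Q_w)
= (4.47×6.19 + 1.08×2.95)/(4.47 + 1.08) = 30.86/5.550 = 5.560 mg/L.

5.56 mg/L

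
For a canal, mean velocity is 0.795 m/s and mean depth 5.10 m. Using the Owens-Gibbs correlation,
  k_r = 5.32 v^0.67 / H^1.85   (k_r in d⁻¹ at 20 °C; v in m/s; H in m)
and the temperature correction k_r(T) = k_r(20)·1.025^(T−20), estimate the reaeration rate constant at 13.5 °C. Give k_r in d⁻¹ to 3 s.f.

k_r(20) = 5.32 × 0.795^0.67 / 5.10^1.85 = 5.32 × 0.8575 / 20.37 = 0.2240 d⁻¹.
k_r(13.5) = 0.2240 × 1.025^(13.5−20) = 0.2240 × 0.8517 = 0.1907 d⁻¹.

k_r ≈ 0.191 d⁻¹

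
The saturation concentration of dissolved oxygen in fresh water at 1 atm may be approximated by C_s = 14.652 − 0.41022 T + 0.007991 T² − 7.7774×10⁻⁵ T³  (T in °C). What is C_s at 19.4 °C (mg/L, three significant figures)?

C_s = 14.652 − 0.41022×19.4 + 0.007991×19.4² − 7.7774×10⁻⁵×19.4³ = 9.133 mg/L.

C_s ≈ 9.13 mg/L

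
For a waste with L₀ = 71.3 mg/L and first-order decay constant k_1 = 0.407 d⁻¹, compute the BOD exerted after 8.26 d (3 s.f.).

y_t = L₀(1 − e^(−k_1 t)) = 71.3 × (1 − e^(−0.407×8.26))
= 71.3 × (1 − 0.03467) = 71.3 × 0.9653 = 68.83 mg/L.

y ≈ 68.8 mg/L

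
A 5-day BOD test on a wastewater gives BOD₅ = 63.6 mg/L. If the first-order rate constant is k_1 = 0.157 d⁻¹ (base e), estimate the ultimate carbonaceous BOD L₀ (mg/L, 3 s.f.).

BOD₅ = L₀(1 − e^(−5k_1)) ⇒ L₀ = BOD₅ / (1 − e^(−5×0.157))
= 63.6 / (1 − 0.4561) = 63.6 / 0.5439 = 116.9 mg/L.

L₀ ≈ 117 mg/L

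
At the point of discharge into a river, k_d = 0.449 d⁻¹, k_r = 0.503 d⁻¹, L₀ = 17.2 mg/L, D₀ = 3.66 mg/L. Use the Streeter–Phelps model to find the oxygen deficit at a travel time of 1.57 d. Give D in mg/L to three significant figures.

k_d L₀/(k_r−k_d) = 0.449×17.2/(0.503−0.449) = 7.723/0.05400 = 143.0 mg/L.
e^(−k_d t) = e^(−0.449×1.570) = 0.4941; e^(−k_r t) = e^(−0.503×1.570) = 0.4540.
D = 143.0 × (0.4941 − 0.4540) + 3.66 × 0.4540 = 5.744 + 1.662 = 7.406 mg/L.

D ≈ 7.41 mg/L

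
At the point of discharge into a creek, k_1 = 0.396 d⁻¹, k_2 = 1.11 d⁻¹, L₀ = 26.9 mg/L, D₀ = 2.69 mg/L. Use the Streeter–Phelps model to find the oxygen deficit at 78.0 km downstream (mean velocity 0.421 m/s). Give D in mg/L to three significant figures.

D ≈ 5.25 mg/L

Travel time t = x/v = 78.0 km / (0.421 m/s) = 78000 m / 0.421 m/s = 185300 s = 2.144 d.
k_1 L₀/(k_2−k_1) = 0.396×26.9/(1.11−0.396) = 10.65/0.7140 = 14.92 mg/L.
e^(−k_1 t) = e^(−0.396×2.144) = 0.4278; e^(−k_2 t) = e^(−1.11×2.144) = 0.09253.
D = 14.92 × (0.4278 − 0.09253) + 2.69 × 0.09253 = 5.002 + 0.2489 = 5.250 mg/L.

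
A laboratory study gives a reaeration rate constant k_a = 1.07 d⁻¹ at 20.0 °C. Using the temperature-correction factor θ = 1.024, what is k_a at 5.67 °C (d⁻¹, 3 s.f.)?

k_a(T₂) = k_a(T₁) · θ^(T₂−T₁) = 1.07 × 1.024^(5.67−20.0)
= 1.07 × 1.024^-14.3 = 1.07 × 0.7119 = 0.7617 d⁻¹.

k_a ≈ 0.762 d⁻¹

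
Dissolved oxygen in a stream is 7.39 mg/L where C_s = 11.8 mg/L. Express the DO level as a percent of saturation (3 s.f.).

% saturation = C/C_s × 100 = 7.39/11.8 × 100 = 62.6 %.

62.6 % saturation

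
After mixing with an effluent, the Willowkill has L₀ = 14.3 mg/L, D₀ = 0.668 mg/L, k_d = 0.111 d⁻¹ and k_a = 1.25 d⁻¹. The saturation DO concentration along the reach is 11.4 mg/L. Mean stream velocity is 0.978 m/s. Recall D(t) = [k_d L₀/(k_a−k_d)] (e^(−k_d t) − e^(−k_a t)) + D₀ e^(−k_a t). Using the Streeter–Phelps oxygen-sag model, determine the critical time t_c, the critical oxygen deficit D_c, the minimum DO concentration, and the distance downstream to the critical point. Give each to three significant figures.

t_c ≈ 1.55 d; D_c ≈ 1.07 mg/L; min DO ≈ 10.3 mg/L; x_c ≈ 131 km

At the critical point dD/dt = 0, so k_d L₀ e^(−k_d t) = k_a D. Substituting D(t) from the Streeter–Phelps equation and solving for t gives
t_c = ln[(k_a/k_d)(1 − D₀(k_a−k_d)/(k_d L₀))] / (k_a−k_d).
Here k_a−k_d = 1.139 d⁻¹ and 1 − D₀(k_a−k_d)/(k_d L₀) = 1 − 0.668×1.139/(0.111×14.3) = 0.5207, so
t_c = ln(11.26 × 0.5207) / 1.139 = 1.769 / 1.139 = 1.553 d.
L(t_c) = L₀ e^(−k_d t_c) = 14.3 × 0.8417 = 12.04 mg/L, and at the critical point k_a D_c = k_d L, so D_c = (0.111/1.25) × 12.04 = 1.069 mg/L.
Minimum DO = C_s − D_c = 11.4 − 1.069 = 10.33 mg/L.
x_c = v t_c = 0.978 m/s × 1.553 d × 86400 s/d = 131200 m ≈ 131 km.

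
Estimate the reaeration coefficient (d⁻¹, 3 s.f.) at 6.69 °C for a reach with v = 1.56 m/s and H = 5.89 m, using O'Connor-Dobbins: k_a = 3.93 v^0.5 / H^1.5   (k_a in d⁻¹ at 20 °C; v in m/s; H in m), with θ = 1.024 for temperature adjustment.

k_a ≈ 0.250 d⁻¹

k_a(20) = 3.93 × 1.56^0.5 / 5.89^1.5 = 3.93 × 1.249 / 14.29 = 0.3434 d⁻¹.
k_a(6.69) = 0.3434 × 1.024^(6.69−20) = 0.3434 × 0.7293 = 0.2504 d⁻¹.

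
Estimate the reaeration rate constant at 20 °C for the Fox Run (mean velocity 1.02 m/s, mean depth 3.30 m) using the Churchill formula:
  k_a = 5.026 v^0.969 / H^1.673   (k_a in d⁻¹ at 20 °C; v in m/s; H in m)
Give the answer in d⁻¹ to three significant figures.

k_a = 5.026 × 1.02^0.969 / 3.30^1.673 = 5.026 × 1.019 / 7.370 = 0.6952 d⁻¹.

k_a ≈ 0.695 d⁻¹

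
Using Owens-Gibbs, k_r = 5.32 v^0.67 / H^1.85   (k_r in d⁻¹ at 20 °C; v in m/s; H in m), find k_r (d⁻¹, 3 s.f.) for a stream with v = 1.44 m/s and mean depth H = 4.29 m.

k_r ≈ 0.459 d⁻¹

k_r = 5.32 × 1.44^0.67 / 4.29^1.85 = 5.32 × 1.277 / 14.79 = 0.4592 d⁻¹.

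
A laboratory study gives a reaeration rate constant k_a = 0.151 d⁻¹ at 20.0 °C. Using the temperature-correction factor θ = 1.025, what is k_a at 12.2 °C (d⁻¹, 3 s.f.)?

k_a ≈ 0.125 d⁻¹

k_a(T₂) = k_a(T₁) · θ^(T₂−T₁) = 0.151 × 1.025^(12.2−20.0)
= 0.151 × 1.025^-7.80 = 0.151 × 0.8248 = 0.1245 d⁻¹.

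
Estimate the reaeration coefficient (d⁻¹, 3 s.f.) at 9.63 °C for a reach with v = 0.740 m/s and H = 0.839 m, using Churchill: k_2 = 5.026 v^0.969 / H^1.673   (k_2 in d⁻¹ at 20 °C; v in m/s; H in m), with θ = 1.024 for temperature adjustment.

k_2(20) = 5.026 × 0.740^0.969 / 0.839^1.673 = 5.026 × 0.7469 / 0.7455 = 5.036 d⁻¹.
k_2(9.63) = 5.036 × 1.024^(9.63−20) = 5.036 × 0.7820 = 3.938 d⁻¹.

k_2 ≈ 3.94 d⁻¹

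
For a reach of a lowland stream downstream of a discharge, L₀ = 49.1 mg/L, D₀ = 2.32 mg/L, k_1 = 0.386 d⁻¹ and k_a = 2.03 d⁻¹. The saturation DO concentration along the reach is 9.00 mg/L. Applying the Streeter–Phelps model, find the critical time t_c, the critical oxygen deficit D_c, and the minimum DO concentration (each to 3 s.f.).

t_c = [1/(k_a−k_1)] ln[(k_a/k_1)(1 − D₀(k_a−k_1)/(k_1 L₀))]
= [1/(2.03−0.386)] ln[(2.03/0.386)(1 − 2.32×1.644/(0.386×49.1))]
= (1/1.644) ln[5.259 × 0.7988] = 0.6083 × ln(4.201) = 0.6083 × 1.435 = 0.8730 d.
L(t_c) = L₀ e^(−k_1 t_c) = 49.1 × 0.7139 = 35.05 mg/L, and at the critical point k_a D_c = k_1 L, so D_c = (0.386/2.03) × 35.05 = 6.665 mg/L.
Minimum DO = C_s − D_c = 9.00 − 6.665 = 2.335 mg/L.

t_c ≈ 0.873 d; D_c ≈ 6.67 mg/L; min DO ≈ 2.33 mg/L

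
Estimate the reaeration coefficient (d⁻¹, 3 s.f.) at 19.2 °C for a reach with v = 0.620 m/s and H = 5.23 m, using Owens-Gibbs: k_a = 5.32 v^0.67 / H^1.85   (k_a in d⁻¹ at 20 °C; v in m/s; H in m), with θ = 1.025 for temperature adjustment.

k_a ≈ 0.177 d⁻¹

k_a(20) = 5.32 × 0.620^0.67 / 5.23^1.85 = 5.32 × 0.7259 / 21.34 = 0.1810 d⁻¹.
k_a(19.2) = 0.1810 × 1.025^(19.2−20) = 0.1810 × 0.9804 = 0.1774 d⁻¹.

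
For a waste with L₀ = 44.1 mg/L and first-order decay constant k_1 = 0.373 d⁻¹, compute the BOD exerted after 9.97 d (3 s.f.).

y ≈ 43.0 mg/L

y_t = L₀(1 − e^(−k_1 t)) = 44.1 × (1 − e^(−0.373×9.97))
= 44.1 × (1 − 0.02426) = 44.1 × 0.9757 = 43.03 mg/L.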